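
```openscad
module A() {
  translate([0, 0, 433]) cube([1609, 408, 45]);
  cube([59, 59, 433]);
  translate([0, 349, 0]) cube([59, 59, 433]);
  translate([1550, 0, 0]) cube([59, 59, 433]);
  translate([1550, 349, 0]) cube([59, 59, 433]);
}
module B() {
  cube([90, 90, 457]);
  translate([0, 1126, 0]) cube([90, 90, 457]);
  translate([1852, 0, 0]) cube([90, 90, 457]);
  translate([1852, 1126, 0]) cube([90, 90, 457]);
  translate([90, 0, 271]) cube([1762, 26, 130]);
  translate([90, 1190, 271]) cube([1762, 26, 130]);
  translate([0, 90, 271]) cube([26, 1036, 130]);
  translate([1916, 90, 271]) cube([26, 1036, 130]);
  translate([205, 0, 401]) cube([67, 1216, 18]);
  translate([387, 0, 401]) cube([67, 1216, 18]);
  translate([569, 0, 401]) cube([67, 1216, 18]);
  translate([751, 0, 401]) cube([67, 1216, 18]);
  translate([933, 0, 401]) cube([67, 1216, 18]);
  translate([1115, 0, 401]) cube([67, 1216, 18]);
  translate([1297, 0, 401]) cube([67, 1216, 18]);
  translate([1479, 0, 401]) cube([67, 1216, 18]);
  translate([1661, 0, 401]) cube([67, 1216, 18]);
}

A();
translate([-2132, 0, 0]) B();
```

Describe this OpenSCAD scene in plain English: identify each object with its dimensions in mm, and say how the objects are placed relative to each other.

A is a long wooden bench with a 1609 mm (x) × 408 mm (y) seat, 45 mm thick, its top surface 478 mm above the floor. Four 59 mm square legs at the seat corners, flush with the edges, run from z = 0 to the seat underside.

B is a bed frame 1942 mm long (x) by 1216 mm wide (y). Four 90×90 mm corner posts, 457 mm tall, at the corners of the footprint. Four rails of 26 mm thickness and 130 mm height run between adjacent posts with their undersides at z = 271 mm, their outer faces flush with the outside of the frame (the two x-running rails run between the posts' inner faces; the two y-running rails run between the posts' inner faces). 9 slats, each 67 mm wide (x) and 18 mm thick, lie across the top of the two x-running rails, running the full 1216 mm width of the frame in y; the slats are evenly spaced along x between the inner faces of the end posts with equal gaps (rounded down to the nearest mm) at the −x end and between each pair — any rounding remainder accumulates at the +x end.

The bed frame is on the floor beside the bench on its −x side.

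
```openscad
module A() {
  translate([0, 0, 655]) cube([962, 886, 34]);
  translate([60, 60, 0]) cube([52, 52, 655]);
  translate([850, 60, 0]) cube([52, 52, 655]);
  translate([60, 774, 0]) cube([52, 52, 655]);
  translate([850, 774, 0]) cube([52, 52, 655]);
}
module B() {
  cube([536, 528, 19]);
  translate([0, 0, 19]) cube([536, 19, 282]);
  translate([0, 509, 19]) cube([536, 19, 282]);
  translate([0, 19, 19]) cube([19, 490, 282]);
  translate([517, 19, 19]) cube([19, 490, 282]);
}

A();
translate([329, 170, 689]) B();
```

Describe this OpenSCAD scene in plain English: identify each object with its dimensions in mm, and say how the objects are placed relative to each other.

A is a rectangular dining table. The top is 962×886×34 mm with its upper surface at z = 689 mm. It stands on four 52×52 mm square legs, each inset 60 mm from the nearest pair of top edges, running from the floor to the underside of the top.

B is an open-topped rectangular box: outside dimensions 536×528×301 mm, with a uniform wall and base thickness of 19 mm. The base is a full 536×528 slab on the floor; four walls sit on top of the base. The front and back walls (the −y and +y sides) span the full width; the two side walls fit between them.

The open box is on top of the table.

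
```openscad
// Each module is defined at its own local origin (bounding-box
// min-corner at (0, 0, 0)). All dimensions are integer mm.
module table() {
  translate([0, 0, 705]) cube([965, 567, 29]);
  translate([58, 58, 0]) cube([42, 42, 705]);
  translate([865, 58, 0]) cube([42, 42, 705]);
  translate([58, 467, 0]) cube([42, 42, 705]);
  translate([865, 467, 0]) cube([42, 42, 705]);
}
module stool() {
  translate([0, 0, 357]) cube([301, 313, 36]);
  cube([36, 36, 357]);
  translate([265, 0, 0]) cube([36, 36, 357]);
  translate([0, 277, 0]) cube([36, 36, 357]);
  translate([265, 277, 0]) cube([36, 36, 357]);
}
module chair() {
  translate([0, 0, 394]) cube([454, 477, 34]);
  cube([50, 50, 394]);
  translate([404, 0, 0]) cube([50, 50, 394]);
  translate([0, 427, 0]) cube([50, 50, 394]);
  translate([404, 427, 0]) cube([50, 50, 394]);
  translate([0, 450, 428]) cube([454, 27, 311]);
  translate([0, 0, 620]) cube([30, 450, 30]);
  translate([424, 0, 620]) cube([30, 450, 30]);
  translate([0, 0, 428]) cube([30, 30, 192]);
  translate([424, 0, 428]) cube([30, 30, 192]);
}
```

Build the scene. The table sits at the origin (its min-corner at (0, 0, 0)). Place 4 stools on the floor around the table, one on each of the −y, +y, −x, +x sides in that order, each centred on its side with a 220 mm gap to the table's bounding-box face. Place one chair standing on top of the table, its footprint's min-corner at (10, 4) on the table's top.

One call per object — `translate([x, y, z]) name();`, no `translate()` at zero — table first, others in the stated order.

table();
translate([332, -533, 0]) stool();
translate([332, 787, 0]) stool();
translate([-521, 127, 0]) stool();
translate([1185, 127, 0]) stool();
translate([10, 4, 734]) chair();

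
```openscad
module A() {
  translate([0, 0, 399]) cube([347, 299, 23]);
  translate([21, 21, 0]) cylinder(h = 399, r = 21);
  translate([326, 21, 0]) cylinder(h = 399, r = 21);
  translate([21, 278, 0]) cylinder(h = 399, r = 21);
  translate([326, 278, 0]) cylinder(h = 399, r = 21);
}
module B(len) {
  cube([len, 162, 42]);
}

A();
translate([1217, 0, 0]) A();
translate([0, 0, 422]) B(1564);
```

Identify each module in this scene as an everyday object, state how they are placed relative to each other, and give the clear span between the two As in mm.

Second stool starts at x = 1217; first ends at x = 347; clear span = 1217 − 347 = 870 mm.

A is a stool. B is a beam. A beam spans the tops of two stools. The clear span between the two stools is 870 mm.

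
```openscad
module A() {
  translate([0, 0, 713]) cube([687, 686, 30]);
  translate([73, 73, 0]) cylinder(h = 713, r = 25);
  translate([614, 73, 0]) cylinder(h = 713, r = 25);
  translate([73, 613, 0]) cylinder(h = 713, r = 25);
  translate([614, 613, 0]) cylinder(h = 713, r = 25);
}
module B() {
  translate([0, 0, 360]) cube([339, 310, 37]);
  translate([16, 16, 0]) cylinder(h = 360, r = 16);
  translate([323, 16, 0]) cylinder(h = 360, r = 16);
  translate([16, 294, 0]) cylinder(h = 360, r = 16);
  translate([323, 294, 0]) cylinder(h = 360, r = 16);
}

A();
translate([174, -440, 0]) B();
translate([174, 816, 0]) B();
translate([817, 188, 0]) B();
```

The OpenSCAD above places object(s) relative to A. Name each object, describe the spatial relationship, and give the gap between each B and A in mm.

Each stool's nearest face is 130 mm from the table's bounding box.

A is a table. B is a stool. Three stools sit around the table at the −y, +y, +x sides. The gap between each stool and the table is 130 mm.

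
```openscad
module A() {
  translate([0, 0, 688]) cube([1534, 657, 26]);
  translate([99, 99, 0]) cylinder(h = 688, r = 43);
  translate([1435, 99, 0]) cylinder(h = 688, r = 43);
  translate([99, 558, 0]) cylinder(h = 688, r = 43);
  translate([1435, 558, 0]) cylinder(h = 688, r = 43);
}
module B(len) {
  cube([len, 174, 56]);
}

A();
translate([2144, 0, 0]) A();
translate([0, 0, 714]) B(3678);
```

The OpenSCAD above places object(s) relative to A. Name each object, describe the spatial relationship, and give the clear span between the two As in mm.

A is a table. B is a beam. A beam spans the tops of two tables. The clear span between the two tables is 610 mm.

Second table starts at x = 2144; first ends at x = 1534; clear span = 2144 − 1534 = 610 mm.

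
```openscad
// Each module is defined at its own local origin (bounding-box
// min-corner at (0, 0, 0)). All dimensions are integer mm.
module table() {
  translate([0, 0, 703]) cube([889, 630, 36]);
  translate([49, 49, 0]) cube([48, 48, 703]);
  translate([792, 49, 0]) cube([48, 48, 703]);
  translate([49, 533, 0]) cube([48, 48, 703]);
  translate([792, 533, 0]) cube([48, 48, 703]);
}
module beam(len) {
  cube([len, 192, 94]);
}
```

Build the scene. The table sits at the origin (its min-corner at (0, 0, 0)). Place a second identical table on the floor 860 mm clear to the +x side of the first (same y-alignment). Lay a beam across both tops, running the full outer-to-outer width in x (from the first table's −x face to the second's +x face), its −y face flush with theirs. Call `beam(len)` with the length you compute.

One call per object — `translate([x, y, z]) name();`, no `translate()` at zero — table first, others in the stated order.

table();
translate([1749, 0, 0]) table();
translate([0, 0, 739]) beam(2638);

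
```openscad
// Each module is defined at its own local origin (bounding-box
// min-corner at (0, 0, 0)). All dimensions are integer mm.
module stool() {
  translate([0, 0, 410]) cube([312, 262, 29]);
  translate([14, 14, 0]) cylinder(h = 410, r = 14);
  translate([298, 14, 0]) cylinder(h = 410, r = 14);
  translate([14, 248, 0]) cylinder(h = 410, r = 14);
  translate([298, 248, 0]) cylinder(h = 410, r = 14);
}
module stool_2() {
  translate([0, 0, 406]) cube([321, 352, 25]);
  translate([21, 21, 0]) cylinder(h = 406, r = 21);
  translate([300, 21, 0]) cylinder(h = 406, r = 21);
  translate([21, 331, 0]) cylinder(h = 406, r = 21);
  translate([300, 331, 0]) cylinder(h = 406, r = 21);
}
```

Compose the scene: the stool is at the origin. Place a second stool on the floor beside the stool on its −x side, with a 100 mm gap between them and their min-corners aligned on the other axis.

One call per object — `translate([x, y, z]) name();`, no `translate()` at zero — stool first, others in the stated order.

stool();
translate([-421, 0, 0]) stool_2();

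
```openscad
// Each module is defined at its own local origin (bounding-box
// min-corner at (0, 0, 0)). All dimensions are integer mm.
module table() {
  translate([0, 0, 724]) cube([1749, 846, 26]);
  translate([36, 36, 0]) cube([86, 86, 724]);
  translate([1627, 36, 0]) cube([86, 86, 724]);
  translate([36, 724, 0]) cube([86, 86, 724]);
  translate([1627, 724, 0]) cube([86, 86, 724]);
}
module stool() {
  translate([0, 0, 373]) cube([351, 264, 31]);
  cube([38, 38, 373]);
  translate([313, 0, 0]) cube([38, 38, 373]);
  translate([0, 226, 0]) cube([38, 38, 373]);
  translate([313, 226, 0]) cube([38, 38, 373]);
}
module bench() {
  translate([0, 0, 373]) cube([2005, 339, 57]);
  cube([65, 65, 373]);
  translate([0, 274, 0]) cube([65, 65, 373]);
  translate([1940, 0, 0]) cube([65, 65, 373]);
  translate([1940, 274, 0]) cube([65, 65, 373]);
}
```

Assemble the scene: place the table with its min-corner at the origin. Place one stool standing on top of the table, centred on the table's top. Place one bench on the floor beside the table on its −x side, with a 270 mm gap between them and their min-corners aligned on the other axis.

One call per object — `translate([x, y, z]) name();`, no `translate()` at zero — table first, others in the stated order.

table();
translate([699, 291, 750]) stool();
translate([-2275, 0, 0]) bench();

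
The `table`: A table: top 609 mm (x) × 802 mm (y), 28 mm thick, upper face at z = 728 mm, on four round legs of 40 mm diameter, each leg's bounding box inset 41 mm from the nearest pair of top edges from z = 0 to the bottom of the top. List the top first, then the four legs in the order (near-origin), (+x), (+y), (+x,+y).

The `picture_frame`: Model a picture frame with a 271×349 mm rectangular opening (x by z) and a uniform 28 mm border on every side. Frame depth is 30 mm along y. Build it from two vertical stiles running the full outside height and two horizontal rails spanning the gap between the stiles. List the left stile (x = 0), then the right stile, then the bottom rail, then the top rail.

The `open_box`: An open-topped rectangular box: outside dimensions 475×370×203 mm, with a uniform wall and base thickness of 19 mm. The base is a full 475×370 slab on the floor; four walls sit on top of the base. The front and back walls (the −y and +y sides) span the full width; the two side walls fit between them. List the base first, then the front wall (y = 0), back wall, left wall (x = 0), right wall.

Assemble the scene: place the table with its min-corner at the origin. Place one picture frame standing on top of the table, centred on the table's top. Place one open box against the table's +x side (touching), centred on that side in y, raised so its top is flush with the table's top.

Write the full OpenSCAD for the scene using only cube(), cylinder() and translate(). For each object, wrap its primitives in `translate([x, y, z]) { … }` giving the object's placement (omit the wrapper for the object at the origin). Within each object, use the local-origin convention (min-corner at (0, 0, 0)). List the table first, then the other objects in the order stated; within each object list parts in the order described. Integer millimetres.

translate([0, 0, 700]) cube([609, 802, 28]);
translate([61, 61, 0]) cylinder(h = 700, r = 20);
translate([548, 61, 0]) cylinder(h = 700, r = 20);
translate([61, 741, 0]) cylinder(h = 700, r = 20);
translate([548, 741, 0]) cylinder(h = 700, r = 20);
translate([141, 386, 728]) {
  cube([28, 30, 405]);
  translate([299, 0, 0]) cube([28, 30, 405]);
  translate([28, 0, 0]) cube([271, 30, 28]);
  translate([28, 0, 377]) cube([271, 30, 28]);
}
translate([609, 216, 525]) {
  cube([475, 370, 19]);
  translate([0, 0, 19]) cube([475, 19, 184]);
  translate([0, 351, 19]) cube([475, 19, 184]);
  translate([0, 19, 19]) cube([19, 332, 184]);
  translate([456, 19, 19]) cube([19, 332, 184]);
}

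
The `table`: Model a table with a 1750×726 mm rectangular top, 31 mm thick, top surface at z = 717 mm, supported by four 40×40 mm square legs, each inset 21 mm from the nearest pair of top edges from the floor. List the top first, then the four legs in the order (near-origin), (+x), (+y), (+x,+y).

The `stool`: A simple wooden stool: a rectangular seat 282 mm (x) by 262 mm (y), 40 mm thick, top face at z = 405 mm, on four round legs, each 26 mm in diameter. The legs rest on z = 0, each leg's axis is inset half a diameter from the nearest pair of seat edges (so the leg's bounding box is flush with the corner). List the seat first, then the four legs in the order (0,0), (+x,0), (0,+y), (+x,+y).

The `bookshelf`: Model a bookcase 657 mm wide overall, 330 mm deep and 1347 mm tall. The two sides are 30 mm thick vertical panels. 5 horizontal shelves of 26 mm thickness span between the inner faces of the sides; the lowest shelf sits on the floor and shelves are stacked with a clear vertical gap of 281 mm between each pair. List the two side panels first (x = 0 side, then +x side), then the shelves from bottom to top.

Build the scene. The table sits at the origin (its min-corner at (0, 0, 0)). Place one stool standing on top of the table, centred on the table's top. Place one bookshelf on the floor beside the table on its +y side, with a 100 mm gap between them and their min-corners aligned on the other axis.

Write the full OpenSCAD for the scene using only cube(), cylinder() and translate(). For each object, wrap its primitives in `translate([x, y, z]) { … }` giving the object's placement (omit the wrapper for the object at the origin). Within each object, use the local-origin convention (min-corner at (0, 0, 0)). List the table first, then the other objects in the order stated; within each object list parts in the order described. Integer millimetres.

translate([0, 0, 686]) cube([1750, 726, 31]);
translate([21, 21, 0]) cube([40, 40, 686]);
translate([1689, 21, 0]) cube([40, 40, 686]);
translate([21, 665, 0]) cube([40, 40, 686]);
translate([1689, 665, 0]) cube([40, 40, 686]);
translate([734, 232, 717]) {
  translate([0, 0, 365]) cube([282, 262, 40]);
  translate([13, 13, 0]) cylinder(h = 365, r = 13);
  translate([269, 13, 0]) cylinder(h = 365, r = 13);
  translate([13, 249, 0]) cylinder(h = 365, r = 13);
  translate([269, 249, 0]) cylinder(h = 365, r = 13);
}
translate([0, 826, 0]) {
  cube([30, 330, 1347]);
  translate([627, 0, 0]) cube([30, 330, 1347]);
  translate([30, 0, 0]) cube([597, 330, 26]);
  translate([30, 0, 307]) cube([597, 330, 26]);
  translate([30, 0, 614]) cube([597, 330, 26]);
  translate([30, 0, 921]) cube([597, 330, 26]);
  translate([30, 0, 1228]) cube([597, 330, 26]);
}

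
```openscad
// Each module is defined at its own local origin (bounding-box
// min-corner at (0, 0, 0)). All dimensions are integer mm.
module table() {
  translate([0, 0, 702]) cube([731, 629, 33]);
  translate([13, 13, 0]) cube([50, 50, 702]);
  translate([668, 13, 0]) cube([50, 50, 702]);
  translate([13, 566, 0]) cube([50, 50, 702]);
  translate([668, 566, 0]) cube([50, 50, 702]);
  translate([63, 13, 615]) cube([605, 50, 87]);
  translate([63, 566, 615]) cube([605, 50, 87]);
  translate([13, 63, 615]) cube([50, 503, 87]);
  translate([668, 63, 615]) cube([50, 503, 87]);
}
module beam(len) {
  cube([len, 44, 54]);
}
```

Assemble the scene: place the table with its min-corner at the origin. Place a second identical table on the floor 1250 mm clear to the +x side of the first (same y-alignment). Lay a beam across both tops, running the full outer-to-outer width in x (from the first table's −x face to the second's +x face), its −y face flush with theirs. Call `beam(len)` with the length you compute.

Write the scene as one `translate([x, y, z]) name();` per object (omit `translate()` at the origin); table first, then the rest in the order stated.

table();
translate([1981, 0, 0]) table();
translate([0, 0, 735]) beam(2712);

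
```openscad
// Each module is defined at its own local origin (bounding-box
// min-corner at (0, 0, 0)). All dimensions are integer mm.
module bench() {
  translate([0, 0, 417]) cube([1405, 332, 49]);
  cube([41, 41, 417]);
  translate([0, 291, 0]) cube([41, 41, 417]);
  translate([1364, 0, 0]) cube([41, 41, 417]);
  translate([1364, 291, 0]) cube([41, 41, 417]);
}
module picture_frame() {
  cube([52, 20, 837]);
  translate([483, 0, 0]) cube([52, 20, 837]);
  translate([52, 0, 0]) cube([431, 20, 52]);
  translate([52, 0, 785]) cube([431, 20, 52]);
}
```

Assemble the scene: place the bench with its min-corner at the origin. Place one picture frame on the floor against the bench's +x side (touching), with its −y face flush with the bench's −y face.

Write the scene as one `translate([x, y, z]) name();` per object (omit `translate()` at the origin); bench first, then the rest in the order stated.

bench();
translate([1405, 0, 0]) picture_frame();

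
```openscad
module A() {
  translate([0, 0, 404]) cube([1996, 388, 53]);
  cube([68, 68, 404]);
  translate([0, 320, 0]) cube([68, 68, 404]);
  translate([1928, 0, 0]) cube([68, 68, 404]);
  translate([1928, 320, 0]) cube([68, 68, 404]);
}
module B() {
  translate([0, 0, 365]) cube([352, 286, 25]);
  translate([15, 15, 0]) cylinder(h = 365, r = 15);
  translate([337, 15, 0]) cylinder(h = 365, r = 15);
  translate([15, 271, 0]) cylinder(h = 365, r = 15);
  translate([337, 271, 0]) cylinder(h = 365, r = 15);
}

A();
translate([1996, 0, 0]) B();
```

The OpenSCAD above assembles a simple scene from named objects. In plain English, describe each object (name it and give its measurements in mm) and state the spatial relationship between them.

A is a bench: a 1996×388 mm seat slab, 53 mm thick, top at z = 457 mm, on four 68×68 mm square legs flush with the seat corners and standing on z = 0.

B is a four-legged stool. The seat is a 352×286×25 mm slab whose top surface is at z = 390 mm; four round legs, each 30 mm in diameter, run from the floor (z = 0) to the underside of the seat, each leg's axis is inset half a diameter from the nearest pair of seat edges (so the leg's bounding box is flush with the corner).

The stool is against the bench's +x side, with their −y faces flush.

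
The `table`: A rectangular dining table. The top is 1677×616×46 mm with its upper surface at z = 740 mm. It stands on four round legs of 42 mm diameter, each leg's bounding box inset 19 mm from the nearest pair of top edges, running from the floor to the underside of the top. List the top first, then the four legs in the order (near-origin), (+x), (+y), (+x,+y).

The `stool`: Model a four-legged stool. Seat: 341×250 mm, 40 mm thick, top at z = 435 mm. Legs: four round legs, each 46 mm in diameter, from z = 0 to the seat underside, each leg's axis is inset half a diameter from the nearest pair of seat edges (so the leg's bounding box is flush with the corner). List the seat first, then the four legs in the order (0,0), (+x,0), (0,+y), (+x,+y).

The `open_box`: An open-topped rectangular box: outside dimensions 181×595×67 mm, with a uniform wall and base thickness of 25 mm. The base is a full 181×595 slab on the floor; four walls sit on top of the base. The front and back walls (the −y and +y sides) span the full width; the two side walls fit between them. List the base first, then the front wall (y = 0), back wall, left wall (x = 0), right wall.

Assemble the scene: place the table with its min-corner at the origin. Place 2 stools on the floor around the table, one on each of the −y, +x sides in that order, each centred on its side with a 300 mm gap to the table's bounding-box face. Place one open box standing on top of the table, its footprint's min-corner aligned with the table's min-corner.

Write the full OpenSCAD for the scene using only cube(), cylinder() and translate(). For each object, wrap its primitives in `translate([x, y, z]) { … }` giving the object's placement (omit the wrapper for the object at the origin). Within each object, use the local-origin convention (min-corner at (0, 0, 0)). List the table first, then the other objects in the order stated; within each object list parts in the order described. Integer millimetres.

translate([0, 0, 694]) cube([1677, 616, 46]);
translate([40, 40, 0]) cylinder(h = 694, r = 21);
translate([1637, 40, 0]) cylinder(h = 694, r = 21);
translate([40, 576, 0]) cylinder(h = 694, r = 21);
translate([1637, 576, 0]) cylinder(h = 694, r = 21);
translate([668, -550, 0]) {
  translate([0, 0, 395]) cube([341, 250, 40]);
  translate([23, 23, 0]) cylinder(h = 395, r = 23);
  translate([318, 23, 0]) cylinder(h = 395, r = 23);
  translate([23, 227, 0]) cylinder(h = 395, r = 23);
  translate([318, 227, 0]) cylinder(h = 395, r = 23);
}
translate([1977, 183, 0]) {
  translate([0, 0, 395]) cube([341, 250, 40]);
  translate([23, 23, 0]) cylinder(h = 395, r = 23);
  translate([318, 23, 0]) cylinder(h = 395, r = 23);
  translate([23, 227, 0]) cylinder(h = 395, r = 23);
  translate([318, 227, 0]) cylinder(h = 395, r = 23);
}
translate([0, 0, 740]) {
  cube([181, 595, 25]);
  translate([0, 0, 25]) cube([181, 25, 42]);
  translate([0, 570, 25]) cube([181, 25, 42]);
  translate([0, 25, 25]) cube([25, 545, 42]);
  translate([156, 25, 25]) cube([25, 545, 42]);
}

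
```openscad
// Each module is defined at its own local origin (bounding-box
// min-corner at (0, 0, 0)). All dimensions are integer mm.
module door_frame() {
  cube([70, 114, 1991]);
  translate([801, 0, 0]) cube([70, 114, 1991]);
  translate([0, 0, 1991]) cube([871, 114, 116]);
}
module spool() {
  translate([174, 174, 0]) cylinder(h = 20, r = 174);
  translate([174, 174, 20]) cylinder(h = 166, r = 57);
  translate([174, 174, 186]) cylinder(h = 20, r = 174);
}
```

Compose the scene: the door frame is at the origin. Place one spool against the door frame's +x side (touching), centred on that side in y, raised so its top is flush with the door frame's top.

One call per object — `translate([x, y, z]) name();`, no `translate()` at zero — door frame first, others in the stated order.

door_frame();
translate([871, -117, 1901]) spool();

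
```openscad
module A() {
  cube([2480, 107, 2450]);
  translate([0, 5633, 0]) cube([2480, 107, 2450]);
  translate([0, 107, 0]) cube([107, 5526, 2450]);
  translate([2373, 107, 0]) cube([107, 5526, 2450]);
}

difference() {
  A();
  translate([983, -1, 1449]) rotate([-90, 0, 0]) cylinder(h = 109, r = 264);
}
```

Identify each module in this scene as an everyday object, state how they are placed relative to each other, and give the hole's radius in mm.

A is a house frame. The house frame has a circular hole through its front wall. The hole's radius is 264 mm.

The subtracted cylinder has r = 264 mm.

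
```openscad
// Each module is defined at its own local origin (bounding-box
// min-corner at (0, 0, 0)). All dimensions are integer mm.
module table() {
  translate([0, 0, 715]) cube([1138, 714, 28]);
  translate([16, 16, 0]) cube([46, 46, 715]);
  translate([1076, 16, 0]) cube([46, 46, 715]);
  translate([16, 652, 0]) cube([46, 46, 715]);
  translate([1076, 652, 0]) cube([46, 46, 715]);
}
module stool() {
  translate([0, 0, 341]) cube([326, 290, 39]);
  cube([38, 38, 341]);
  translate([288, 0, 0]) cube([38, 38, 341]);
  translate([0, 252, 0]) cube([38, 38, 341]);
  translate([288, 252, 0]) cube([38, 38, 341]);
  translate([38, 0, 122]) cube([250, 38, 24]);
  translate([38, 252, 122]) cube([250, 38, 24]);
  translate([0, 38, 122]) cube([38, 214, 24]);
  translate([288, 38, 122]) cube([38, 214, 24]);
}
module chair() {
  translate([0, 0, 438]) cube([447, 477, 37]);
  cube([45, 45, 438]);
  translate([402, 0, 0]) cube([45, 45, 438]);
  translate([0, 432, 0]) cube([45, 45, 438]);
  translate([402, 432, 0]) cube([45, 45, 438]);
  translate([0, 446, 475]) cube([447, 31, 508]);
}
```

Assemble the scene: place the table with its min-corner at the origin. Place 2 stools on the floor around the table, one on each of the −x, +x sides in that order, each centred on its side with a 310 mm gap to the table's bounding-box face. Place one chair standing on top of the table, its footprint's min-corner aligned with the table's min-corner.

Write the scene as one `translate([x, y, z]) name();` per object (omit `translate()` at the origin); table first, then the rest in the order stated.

table();
translate([-636, 212, 0]) stool();
translate([1448, 212, 0]) stool();
translate([0, 0, 743]) chair();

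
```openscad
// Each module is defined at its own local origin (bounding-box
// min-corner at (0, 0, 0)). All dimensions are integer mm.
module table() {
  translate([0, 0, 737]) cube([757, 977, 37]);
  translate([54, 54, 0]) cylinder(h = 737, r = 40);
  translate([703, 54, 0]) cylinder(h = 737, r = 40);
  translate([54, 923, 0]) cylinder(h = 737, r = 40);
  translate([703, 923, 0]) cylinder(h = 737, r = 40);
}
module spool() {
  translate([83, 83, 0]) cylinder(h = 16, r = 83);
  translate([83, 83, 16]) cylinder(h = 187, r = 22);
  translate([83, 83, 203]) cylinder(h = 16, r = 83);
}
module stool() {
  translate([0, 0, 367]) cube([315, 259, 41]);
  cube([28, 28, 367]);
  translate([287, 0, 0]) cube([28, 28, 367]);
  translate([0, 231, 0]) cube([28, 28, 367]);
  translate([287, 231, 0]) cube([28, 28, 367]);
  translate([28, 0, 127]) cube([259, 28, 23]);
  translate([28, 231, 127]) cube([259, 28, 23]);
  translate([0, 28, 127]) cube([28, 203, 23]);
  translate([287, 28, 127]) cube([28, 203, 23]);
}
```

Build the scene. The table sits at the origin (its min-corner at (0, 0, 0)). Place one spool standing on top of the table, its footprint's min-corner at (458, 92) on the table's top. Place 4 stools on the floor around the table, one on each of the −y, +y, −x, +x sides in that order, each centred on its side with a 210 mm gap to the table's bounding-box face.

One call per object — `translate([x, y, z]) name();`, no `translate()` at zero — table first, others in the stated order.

table();
translate([458, 92, 774]) spool();
translate([221, -469, 0]) stool();
translate([221, 1187, 0]) stool();
translate([-525, 359, 0]) stool();
translate([967, 359, 0]) stool();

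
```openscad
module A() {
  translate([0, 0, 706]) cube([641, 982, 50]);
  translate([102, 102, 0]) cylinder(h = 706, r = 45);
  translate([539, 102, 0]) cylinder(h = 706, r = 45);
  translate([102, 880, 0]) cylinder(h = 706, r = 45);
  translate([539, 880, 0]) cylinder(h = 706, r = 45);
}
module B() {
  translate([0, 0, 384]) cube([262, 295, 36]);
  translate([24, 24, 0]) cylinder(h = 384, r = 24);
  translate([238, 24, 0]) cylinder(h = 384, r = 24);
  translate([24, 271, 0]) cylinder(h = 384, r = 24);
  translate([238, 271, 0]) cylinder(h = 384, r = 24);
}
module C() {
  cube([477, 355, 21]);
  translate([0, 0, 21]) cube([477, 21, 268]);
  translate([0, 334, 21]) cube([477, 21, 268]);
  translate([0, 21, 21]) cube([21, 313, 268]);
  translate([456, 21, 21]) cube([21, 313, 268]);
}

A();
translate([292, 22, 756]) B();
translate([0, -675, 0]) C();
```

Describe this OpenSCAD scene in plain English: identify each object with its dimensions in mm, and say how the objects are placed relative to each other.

A is a table: top 641 mm (x) × 982 mm (y), 50 mm thick, upper face at z = 756 mm, on four round legs of 90 mm diameter, each leg's bounding box inset 57 mm from the nearest pair of top edges, running from z = 0 to the bottom of the top.

B is a simple wooden stool: a rectangular seat 262 mm (x) by 295 mm (y), 36 mm thick, top face at z = 420 mm, on four round legs, each 48 mm in diameter. The legs rest on z = 0, each leg's axis is inset half a diameter from the nearest pair of seat edges (so the leg's bounding box is flush with the corner).

C is an open-topped rectangular box: outside dimensions 477×355×289 mm, with a uniform wall and base thickness of 21 mm. The base is a full 477×355 slab on the floor; four walls sit on top of the base. The front and back walls (the −y and +y sides) span the full width; the two side walls fit between them.

The stool is on top of the table. The open box is on the floor beside the table on its −y side.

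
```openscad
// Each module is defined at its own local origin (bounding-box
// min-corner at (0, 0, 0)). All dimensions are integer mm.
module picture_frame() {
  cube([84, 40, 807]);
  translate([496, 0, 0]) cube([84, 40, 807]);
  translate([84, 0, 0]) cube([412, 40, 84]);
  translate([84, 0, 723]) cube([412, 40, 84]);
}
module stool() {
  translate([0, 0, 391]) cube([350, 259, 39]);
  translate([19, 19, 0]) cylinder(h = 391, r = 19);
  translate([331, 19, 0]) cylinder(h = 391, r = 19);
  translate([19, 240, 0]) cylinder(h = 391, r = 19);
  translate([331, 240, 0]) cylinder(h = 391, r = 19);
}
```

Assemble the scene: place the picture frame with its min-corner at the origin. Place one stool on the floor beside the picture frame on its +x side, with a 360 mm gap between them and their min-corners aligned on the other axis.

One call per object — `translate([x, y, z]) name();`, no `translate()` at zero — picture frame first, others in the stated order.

picture_frame();
translate([940, 0, 0]) stool();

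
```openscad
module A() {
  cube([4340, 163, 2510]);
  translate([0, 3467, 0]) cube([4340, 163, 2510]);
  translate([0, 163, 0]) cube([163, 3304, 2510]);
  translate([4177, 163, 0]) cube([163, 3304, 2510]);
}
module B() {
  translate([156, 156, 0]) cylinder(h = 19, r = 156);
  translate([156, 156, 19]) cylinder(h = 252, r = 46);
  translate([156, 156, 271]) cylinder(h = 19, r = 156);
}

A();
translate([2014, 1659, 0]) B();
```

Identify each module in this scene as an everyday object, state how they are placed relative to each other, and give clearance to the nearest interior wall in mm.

Clearances: x = 1851, y = 1496; minimum 1496 mm.

A is a house frame. B is a spool. The spool sits inside the house frame, centred. The clearance to the nearest interior wall is 1496 mm.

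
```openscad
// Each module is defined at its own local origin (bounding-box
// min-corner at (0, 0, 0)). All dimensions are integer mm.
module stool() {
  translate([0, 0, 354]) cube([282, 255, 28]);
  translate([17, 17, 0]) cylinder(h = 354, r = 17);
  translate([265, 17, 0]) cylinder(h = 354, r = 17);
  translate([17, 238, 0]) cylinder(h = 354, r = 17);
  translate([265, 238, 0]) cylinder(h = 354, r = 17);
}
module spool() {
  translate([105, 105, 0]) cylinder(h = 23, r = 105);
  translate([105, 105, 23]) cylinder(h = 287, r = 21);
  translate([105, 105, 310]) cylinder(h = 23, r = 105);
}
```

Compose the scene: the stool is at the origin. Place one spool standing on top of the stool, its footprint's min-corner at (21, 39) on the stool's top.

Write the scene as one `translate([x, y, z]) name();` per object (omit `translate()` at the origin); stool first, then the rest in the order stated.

stool();
translate([21, 39, 382]) spool();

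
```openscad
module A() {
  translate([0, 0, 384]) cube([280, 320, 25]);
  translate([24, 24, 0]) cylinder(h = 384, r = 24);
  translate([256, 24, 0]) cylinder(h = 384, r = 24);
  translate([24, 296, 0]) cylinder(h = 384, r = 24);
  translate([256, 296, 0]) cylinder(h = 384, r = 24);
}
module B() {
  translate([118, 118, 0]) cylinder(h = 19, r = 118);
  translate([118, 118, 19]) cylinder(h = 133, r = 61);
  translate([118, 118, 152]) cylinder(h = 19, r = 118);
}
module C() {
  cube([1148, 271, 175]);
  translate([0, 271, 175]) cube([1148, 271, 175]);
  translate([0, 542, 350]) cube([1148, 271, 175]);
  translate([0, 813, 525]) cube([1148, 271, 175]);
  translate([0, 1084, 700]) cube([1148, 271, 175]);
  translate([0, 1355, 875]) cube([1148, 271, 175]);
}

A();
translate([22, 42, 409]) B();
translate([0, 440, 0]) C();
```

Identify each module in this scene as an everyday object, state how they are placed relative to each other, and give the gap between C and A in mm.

The staircase's nearest face is 120 mm from the stool's +y face.

A is a stool. B is a spool. C is a staircase. The spool is on top of the stool, centred. The staircase is on the floor beside the stool on its +y side. The gap between the staircase and the stool is 120 mm.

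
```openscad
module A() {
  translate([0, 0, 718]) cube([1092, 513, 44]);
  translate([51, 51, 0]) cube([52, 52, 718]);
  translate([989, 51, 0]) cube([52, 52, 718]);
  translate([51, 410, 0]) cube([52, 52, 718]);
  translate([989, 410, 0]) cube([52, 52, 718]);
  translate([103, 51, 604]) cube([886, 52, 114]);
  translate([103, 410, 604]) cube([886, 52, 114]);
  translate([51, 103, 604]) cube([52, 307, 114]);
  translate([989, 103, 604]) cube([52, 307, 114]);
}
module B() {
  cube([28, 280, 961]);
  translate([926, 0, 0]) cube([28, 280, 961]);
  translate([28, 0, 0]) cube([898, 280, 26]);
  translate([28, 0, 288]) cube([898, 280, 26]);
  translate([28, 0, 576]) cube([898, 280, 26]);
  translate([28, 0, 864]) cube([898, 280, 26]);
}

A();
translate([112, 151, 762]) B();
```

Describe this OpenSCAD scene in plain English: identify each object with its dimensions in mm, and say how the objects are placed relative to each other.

A is a table: top 1092 mm (x) × 513 mm (y), 44 mm thick, upper face at z = 762 mm, on four 52×52 mm square legs, each inset 51 mm from the nearest pair of top edges, running from z = 0 to the bottom of the top. Four apron rails, 52 mm thick and 114 mm tall, run between adjacent legs with their top edges flush with the underside of the top and their outer faces flush with the legs' outer faces.

B is an open bookshelf. Two side panels, each 28 mm thick, 280 mm deep and 961 mm tall, stand 954 mm apart (outside-to-outside). Between them sit 4 shelves, each 26 mm thick and 280 mm deep, spanning the full gap between the sides. The bottom shelf rests on the floor (its underside at z = 0) and the clear gap between one shelf's top and the next shelf's underside is 262 mm.

The bookshelf is on top of the table.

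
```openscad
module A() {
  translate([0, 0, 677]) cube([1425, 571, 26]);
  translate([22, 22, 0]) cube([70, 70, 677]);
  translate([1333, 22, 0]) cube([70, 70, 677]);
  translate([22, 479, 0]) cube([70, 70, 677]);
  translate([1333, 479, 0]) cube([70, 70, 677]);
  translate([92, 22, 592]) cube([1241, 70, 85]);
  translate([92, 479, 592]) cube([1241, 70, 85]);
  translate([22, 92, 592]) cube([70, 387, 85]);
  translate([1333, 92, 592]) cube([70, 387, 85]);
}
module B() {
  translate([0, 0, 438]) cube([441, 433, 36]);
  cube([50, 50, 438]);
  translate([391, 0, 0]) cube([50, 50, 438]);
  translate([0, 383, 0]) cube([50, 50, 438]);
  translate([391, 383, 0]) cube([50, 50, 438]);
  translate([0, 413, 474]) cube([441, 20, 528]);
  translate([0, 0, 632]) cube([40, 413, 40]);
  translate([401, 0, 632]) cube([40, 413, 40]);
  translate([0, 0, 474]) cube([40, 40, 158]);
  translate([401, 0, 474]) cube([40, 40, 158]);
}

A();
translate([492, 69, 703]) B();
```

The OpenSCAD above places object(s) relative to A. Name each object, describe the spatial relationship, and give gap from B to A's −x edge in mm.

The chair's min-x is at 492; the table's min-x is 0; gap = 492 mm.

A is a table. B is a chair. The chair is on top of the table, centred. The gap from the chair to the table's −x edge is 492 mm.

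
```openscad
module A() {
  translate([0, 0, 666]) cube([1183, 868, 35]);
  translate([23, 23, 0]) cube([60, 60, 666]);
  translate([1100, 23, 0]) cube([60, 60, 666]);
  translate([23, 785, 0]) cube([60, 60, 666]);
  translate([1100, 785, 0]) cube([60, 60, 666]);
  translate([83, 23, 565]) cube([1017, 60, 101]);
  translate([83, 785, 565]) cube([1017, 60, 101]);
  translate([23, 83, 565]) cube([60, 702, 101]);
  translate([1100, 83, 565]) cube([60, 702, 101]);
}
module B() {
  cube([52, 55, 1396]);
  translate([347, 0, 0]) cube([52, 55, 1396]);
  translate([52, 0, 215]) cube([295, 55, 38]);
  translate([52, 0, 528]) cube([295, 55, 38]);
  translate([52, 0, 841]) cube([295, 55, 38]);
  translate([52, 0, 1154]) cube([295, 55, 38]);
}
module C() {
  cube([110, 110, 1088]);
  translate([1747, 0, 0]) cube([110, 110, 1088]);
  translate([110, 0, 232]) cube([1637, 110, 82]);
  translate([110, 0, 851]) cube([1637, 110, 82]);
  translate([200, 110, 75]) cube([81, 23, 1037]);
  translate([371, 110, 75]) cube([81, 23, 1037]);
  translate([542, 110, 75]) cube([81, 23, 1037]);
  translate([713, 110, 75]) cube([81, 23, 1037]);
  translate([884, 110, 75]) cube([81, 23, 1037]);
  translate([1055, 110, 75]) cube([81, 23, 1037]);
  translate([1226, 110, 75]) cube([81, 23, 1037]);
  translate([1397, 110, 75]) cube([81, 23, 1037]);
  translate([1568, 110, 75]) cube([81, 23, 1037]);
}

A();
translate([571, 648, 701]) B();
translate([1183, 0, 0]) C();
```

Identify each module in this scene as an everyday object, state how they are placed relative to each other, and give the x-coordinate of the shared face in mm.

The table's +x face and the fence section's −x face are both at x = 1183 mm.

A is a table. B is a ladder. C is a fence section. The ladder is on top of the table. The fence section is against the table's +x side, with their −y faces flush. The x-coordinate of the shared face is 1183 mm.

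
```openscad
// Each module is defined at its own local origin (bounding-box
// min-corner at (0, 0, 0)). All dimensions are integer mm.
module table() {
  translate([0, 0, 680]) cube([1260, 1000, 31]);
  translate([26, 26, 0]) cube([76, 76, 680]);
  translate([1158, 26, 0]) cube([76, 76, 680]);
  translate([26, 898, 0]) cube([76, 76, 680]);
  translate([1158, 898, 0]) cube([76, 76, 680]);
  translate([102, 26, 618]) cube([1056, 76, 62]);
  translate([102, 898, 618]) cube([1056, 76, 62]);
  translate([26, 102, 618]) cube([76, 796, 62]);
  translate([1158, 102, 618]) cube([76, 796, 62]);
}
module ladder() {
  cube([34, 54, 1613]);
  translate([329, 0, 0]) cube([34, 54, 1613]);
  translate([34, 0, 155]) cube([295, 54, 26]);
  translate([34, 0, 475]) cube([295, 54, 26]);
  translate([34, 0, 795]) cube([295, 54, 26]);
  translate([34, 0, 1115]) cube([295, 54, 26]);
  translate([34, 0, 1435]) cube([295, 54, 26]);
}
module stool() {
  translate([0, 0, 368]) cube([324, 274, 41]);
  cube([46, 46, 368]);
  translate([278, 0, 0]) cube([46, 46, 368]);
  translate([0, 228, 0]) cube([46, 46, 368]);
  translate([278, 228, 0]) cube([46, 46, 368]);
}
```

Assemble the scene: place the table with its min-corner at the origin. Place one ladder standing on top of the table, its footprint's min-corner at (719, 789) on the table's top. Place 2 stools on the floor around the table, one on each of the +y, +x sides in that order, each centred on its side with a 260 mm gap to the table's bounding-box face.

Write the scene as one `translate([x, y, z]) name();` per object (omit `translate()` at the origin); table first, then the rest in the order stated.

table();
translate([719, 789, 711]) ladder();
translate([468, 1260, 0]) stool();
translate([1520, 363, 0]) stool();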